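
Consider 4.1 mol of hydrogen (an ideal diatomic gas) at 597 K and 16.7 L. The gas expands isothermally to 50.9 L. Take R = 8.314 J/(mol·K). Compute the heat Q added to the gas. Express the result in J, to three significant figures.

Q ≈ 22700 J

Isothermal ⇒ ΔU = 0, so Q = W = nRT ln(V₂/V₁).
Q = (4.1)(8.314)(597) ln(50.9/16.7) = 20350 × 1.114 = 22679 J.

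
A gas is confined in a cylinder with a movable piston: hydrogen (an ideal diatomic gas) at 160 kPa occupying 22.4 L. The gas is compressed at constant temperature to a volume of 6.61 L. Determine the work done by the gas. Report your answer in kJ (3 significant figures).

W ≈ -4.37 kJ

Isothermal: W = nRT ln(V₂/V₁) = P₁V₁ ln(V₂/V₁).
P₁V₁ = (160 kPa)(22.4 L) = 3584 J.
W = 3584 × ln(6.61/22.4) = 3584 × -1.22
W_by_gas = -4374 J.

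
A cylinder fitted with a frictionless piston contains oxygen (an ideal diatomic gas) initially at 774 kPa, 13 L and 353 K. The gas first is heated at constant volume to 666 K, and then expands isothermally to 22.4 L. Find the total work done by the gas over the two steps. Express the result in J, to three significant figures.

W_total ≈ 10300 J

Step 1 (isochoric): W = 0 (constant volume).
After step 1: P = 1460 kPa (V unchanged).
Step 2 (isothermal): W = P₁V₁ ln(V₂/V₁) = (18984) ln(22.4/13) = 10329 J.
W_total = 0 + 10329 = 10329 J.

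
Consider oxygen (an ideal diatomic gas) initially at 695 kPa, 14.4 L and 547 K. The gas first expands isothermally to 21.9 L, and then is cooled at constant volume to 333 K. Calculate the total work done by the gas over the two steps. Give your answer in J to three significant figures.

W_total ≈ 4200 J

Step 1 (isothermal): W = P₁V₁ ln(V₂/V₁) = (10008) ln(21.9/14.4) = 4196 J.
Step 2 (isochoric): W = 0 (constant volume).
W_total = 4196 + 0 = 4196 J.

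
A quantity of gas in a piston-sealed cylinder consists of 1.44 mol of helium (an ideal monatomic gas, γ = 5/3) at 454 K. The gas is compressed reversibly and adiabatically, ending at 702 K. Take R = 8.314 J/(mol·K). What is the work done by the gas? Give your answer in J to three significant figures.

Adiabatic ⇒ Q = 0, so W_by = −ΔU = nCᵥ(T₁ − T₂).
Cᵥ = 3R/2 = 12.47 J/(mol·K).
W = (1.44)(12.47)(454 − 702) = -4454 J.

W ≈ -4450 J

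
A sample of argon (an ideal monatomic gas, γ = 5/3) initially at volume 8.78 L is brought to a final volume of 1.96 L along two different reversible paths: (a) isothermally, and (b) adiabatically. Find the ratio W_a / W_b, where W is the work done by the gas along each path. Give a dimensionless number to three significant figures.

W_a / W_b ≈ 0.582

Path (a) isothermal: W = P₁V₁ ln(V₂/V₁) → W_a/(P₁V₁) = -1.5.
Path (b) adiabatic: W = P₁V₁(1 − (V₁/V₂)^(γ−1))/(γ−1) → W_b/(P₁V₁) = -2.576.
W_a / W_b = -1.5 / -2.576 = 0.5821.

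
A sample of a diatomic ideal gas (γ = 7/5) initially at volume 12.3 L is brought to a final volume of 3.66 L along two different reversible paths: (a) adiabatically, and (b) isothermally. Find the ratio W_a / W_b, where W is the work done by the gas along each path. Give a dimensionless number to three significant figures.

W_a / W_b ≈ 1.29

Path (a) adiabatic: W = P₁V₁(1 − (V₁/V₂)^(γ−1))/(γ−1) → W_a/(P₁V₁) = -1.56.
Path (b) isothermal: W = P₁V₁ ln(V₂/V₁) → W_b/(P₁V₁) = -1.212.
W_a / W_b = -1.56 / -1.212 = 1.287.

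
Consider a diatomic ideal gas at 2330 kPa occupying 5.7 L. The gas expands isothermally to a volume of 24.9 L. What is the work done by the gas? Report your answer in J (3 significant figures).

Isothermal: W = nRT ln(V₂/V₁) = P₁V₁ ln(V₂/V₁).
P₁V₁ = (2330 kPa)(5.7 L) = 13281 J.
W = 13281 × ln(24.9/5.7) = 13281 × 1.474
W_by_gas = 19582 J.

W ≈ 19600 J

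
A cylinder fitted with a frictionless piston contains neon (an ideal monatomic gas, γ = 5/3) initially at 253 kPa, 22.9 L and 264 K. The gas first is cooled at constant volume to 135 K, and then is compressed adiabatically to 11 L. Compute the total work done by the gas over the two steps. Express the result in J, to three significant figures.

Step 1 (isochoric): W = 0 (constant volume).
After step 1: P = 129.4 kPa (V unchanged).
Step 2 (adiabatic): W = (P₁V₁ − P₂V₂)/(γ−1) = (2963 − 4830)/0.667 = -2802 J.
W_total = 0 − 2802 = -2802 J.

W_total ≈ -2800 J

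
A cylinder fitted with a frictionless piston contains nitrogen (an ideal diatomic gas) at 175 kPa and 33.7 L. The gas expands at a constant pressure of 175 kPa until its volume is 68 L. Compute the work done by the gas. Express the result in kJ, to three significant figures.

W ≈ 6.00 kJ

Isobaric: W = P ΔV.
W = (175 kPa)(68 − 33.7 L) = (175)(34.3) = 6002 J.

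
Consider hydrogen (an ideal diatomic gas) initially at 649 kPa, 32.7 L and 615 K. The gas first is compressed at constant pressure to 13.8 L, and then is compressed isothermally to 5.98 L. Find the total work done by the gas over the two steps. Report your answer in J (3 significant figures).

Step 1 (isobaric): W = PΔV = (649 kPa)(13.8 − 32.7 L) = -12266 J.
After step 1: P = 649 kPa, V = 13.8 L, T = 259.5 K.
Step 2 (isothermal): W = P₁V₁ ln(V₂/V₁) = (8956) ln(5.98/13.8) = -7490 J.
W_total = -12266 − 7490 = -19756 J.

W_total ≈ -19800 J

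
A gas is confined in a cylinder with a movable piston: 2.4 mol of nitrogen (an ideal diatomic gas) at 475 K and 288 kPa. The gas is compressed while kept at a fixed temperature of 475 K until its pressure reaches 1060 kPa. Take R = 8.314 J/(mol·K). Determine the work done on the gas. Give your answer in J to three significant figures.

W ≈ 12400 J

Isothermal process: W = nRT ln(V₂/V₁) = nRT ln(P₁/P₂).
W = (2.4)(8.314)(475) × ln(288/1060)
  = 9478 × ln(0.2717) = 9478 × -1.303
W_by_gas = -12350 J; work on gas = −W_by = 12350 J.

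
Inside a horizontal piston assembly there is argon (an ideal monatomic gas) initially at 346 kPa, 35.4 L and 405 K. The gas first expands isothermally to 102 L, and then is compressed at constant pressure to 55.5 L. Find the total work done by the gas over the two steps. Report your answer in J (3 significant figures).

W_total ≈ 7380 J

Step 1 (isothermal): W = P₁V₁ ln(V₂/V₁) = (12248) ln(102/35.4) = 12962 J.
After step 1: P = 120.1 kPa, V = 102 L, T = 405 K.
Step 2 (isobaric): W = PΔV = (120.1 kPa)(55.5 − 102 L) = -5584 J.
W_total = 12962 − 5584 = 7378 J.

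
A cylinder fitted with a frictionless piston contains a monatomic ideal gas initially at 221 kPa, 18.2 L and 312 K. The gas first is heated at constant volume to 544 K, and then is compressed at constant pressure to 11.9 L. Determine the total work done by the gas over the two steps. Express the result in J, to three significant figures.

Step 1 (isochoric): W = 0 (constant volume).
After step 1: P = 385.3 kPa (V unchanged).
Step 2 (isobaric): W = PΔV = (385.3 kPa)(11.9 − 18.2 L) = -2428 J.
W_total = 0 − 2428 = -2428 J.

W_total ≈ -2430 J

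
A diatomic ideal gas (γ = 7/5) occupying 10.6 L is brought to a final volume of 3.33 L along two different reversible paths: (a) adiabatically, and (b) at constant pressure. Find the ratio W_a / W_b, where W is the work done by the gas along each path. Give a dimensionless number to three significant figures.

W_a / W_b ≈ 2.15

Path (a) adiabatic: W = P₁V₁(1 − (V₁/V₂)^(γ−1))/(γ−1) → W_a/(P₁V₁) = -1.473.
Path (b) isobaric: W = P₁(V₂ − V₁) → W_b/(P₁V₁) = -0.6858.
W_a / W_b = -1.473 / -0.6858 = 2.147.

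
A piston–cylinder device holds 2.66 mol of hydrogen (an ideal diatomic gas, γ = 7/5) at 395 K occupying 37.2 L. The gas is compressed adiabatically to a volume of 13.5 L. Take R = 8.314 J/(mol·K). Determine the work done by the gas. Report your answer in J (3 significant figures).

Adiabatic: TV^(γ−1) = const with γ = 7/5.
T₂ = T₁ (V₁/V₂)^(γ−1) = 395 × (37.2/13.5)^0.4 = 395 × 1.5 = 592.5 K.
W_by = nCᵥ(T₁ − T₂) = (2.66)(20.79)(395 − 592.5) = -10919 J.

W ≈ -10900 J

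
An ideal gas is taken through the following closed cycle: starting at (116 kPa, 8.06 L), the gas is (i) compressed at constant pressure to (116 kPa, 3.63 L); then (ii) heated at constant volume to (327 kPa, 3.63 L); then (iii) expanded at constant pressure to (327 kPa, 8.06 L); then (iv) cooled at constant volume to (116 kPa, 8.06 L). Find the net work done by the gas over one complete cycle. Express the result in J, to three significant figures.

W_net ≈ 935 J

Constant-volume legs do no work.
W(i) = (116)(3.63 − 8.06) = -513.9 J; W(iii) = (327)(8.06 − 3.63) = 1449 J.
W_net = -513.9 + 1449 = 934.7 J (the clockwise enclosed area).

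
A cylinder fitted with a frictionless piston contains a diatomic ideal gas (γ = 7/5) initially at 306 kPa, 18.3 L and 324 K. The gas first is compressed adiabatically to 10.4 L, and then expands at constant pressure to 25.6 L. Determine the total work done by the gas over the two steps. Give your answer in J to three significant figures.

W_total ≈ 6710 J

Step 1 (adiabatic): W = (P₁V₁ − P₂V₂)/(γ−1) = (5600 − 7020)/0.4 = -3551 J.
After step 1: P = 675 kPa, V = 10.4 L, T = 406.2 K.
Step 2 (isobaric): W = PΔV = (675 kPa)(25.6 − 10.4 L) = 10260 J.
W_total = -3551 + 10260 = 6709 J.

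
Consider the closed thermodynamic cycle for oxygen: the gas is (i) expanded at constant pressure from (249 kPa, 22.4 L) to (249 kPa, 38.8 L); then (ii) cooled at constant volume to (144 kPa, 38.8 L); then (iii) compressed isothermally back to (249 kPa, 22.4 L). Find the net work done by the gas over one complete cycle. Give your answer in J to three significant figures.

W_net ≈ 1010 J

Leg (i): W = PΔV = (249)(38.8 − 22.4) = 4084 J.
Leg (ii): W = 0.
Leg (iii): W = PᵢVᵢ ln(V_f/Vᵢ) = (5587) ln(22.4/38.8) = -3069 J.
W_net = 4084 − 3069 = 1014 J.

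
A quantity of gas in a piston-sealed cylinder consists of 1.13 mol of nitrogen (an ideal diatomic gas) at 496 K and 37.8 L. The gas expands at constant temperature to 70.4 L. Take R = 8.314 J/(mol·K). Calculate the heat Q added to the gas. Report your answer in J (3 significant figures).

Isothermal ⇒ ΔU = 0, so Q = W = nRT ln(V₂/V₁).
Q = (1.13)(8.314)(496) ln(70.4/37.8) = 4660 × 0.6219 = 2898 J.

Q ≈ 2900 J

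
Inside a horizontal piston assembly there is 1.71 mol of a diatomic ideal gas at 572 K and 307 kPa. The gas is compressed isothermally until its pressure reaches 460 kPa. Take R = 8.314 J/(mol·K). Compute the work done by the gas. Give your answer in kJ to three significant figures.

W ≈ -3.29 kJ

Isothermal process: W = nRT ln(V₂/V₁) = nRT ln(P₁/P₂).
W = (1.71)(8.314)(572) × ln(307/460)
  = 8132 × ln(0.6674) = 8132 × -0.4044
W_by_gas = -3288 J.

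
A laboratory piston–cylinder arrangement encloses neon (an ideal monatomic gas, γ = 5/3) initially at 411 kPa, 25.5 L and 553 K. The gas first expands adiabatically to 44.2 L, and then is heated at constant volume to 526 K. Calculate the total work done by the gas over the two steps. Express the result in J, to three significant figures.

Step 1 (adiabatic): W = (P₁V₁ − P₂V₂)/(γ−1) = (10480 − 7263)/0.667 = 4826 J.
Step 2 (isochoric): W = 0 (constant volume).
W_total = 4826 + 0 = 4826 J.

W_total ≈ 4830 J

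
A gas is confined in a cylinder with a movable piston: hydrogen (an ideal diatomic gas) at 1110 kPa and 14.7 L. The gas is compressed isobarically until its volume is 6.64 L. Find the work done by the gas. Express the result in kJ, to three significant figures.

W ≈ -8.95 kJ

Isobaric: W = P ΔV.
W = (1110 kPa)(6.64 − 14.7 L) = (1110)(-8.06) = -8947 J.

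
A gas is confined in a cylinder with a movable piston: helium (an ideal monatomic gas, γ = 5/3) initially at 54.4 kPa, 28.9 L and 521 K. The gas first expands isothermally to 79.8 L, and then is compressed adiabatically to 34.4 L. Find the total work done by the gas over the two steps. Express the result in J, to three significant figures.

Step 1 (isothermal): W = P₁V₁ ln(V₂/V₁) = (1572) ln(79.8/28.9) = 1597 J.
After step 1: P = 19.7 kPa, V = 79.8 L, T = 521 K.
Step 2 (adiabatic): W = (P₁V₁ − P₂V₂)/(γ−1) = (1572 − 2755)/0.667 = -1774 J.
W_total = 1597 − 1774 = -177.5 J.

W_total ≈ -177 J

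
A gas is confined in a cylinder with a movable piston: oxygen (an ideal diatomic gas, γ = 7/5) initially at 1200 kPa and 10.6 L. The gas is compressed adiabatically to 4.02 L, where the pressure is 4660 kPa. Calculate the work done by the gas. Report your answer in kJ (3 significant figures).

Adiabatic: W = (P₁V₁ − P₂V₂)/(γ − 1) with γ = 7/5.
P₁V₁ = 12720 J, P₂V₂ = 18733 J.
W = (12720 − 18733) / 0.4 = -15033 J.

W ≈ -15.0 kJ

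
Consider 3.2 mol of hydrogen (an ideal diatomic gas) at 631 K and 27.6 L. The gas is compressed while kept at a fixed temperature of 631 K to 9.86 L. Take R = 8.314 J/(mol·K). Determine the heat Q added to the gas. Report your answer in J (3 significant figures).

Q ≈ -17300 J

Isothermal ⇒ ΔU = 0, so Q = W = nRT ln(V₂/V₁).
Q = (3.2)(8.314)(631) ln(9.86/27.6) = 16788 × -1.029 = -17280 J.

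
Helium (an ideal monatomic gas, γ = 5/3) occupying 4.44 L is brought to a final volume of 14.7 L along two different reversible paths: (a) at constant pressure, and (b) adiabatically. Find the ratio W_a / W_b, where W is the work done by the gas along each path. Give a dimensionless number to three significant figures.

W_a / W_b ≈ 2.80

Path (a) isobaric: W = P₁(V₂ − V₁) → W_a/(P₁V₁) = 2.311.
Path (b) adiabatic: W = P₁V₁(1 − (V₁/V₂)^(γ−1))/(γ−1) → W_b/(P₁V₁) = 0.8247.
W_a / W_b = 2.311 / 0.8247 = 2.802.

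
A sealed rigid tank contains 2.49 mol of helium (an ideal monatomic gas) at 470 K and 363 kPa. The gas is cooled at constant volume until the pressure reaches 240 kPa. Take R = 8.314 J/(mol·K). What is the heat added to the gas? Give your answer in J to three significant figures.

Q ≈ -4950 J

Constant volume ⇒ W = 0, so Q = ΔU = nCᵥΔT with Cᵥ = 3R/2 = 12.47 J/(mol·K).
At constant V, T₂/T₁ = P₂/P₁ ⇒ ΔT = T₁(P₂/P₁ − 1) = 470·(240/363 − 1) = -159.3 K.
ΔU = (2.49)(12.47)(-159.3) = -4945 J.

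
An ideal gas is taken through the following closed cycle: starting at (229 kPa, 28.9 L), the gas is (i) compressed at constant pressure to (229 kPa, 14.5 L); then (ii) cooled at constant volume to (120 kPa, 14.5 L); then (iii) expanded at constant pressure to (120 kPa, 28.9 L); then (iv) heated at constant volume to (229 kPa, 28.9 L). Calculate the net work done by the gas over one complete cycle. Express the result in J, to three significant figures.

Constant-volume legs do no work.
W(i) = (229)(14.5 − 28.9) = -3298 J; W(iii) = (120)(28.9 − 14.5) = 1728 J.
W_net = -3298 + 1728 = -1570 J (the counter-clockwise enclosed area).

W_net ≈ -1570 J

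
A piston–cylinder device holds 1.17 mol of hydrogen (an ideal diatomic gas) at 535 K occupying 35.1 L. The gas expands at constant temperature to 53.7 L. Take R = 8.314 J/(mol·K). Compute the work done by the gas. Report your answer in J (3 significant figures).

W ≈ 2210 J

Isothermal: W = nRT ln(V₂/V₁).
W = (1.17)(8.314)(535) × ln(53.7/35.1)
  = 5204 × 0.4252
W_by_gas = 2213 J.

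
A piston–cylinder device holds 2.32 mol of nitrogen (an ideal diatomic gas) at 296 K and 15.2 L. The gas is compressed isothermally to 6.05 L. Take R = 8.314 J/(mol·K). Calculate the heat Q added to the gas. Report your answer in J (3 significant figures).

Isothermal ⇒ ΔU = 0, so Q = W = nRT ln(V₂/V₁).
Q = (2.32)(8.314)(296) ln(6.05/15.2) = 5709 × -0.9212 = -5260 J.

Q ≈ -5260 J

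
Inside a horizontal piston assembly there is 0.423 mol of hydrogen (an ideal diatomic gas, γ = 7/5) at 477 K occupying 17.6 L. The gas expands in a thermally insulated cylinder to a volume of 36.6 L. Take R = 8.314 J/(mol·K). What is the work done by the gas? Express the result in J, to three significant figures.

Adiabatic: TV^(γ−1) = const with γ = 7/5.
T₂ = T₁ (V₁/V₂)^(γ−1) = 477 × (17.6/36.6)^0.4 = 477 × 0.7461 = 355.9 K.
W_by = nCᵥ(T₁ − T₂) = (0.423)(20.79)(477 − 355.9) = 1065 J.

W ≈ 1060 J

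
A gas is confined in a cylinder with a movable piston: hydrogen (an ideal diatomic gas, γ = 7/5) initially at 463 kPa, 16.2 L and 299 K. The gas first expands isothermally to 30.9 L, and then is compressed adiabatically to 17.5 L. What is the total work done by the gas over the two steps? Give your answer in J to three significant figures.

W_total ≈ 55.1 J

Step 1 (isothermal): W = P₁V₁ ln(V₂/V₁) = (7501) ln(30.9/16.2) = 4843 J.
After step 1: P = 242.7 kPa, V = 30.9 L, T = 299 K.
Step 2 (adiabatic): W = (P₁V₁ − P₂V₂)/(γ−1) = (7501 − 9416)/0.4 = -4788 J.
W_total = 4843 − 4788 = 55.1 J.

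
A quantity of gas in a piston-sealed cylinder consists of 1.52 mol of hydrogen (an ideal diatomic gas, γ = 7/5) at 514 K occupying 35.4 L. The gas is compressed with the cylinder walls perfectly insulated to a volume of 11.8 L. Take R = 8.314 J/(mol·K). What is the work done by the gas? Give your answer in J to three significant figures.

Adiabatic: TV^(γ−1) = const with γ = 7/5.
T₂ = T₁ (V₁/V₂)^(γ−1) = 514 × (35.4/11.8)^0.4 = 514 × 1.552 = 797.6 K.
W_by = nCᵥ(T₁ − T₂) = (1.52)(20.79)(514 − 797.6) = -8961 J.

W ≈ -8960 J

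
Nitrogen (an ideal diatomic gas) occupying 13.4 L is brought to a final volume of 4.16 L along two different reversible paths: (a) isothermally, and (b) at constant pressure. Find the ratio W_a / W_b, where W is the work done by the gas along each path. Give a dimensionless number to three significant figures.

W_a / W_b ≈ 1.70

Path (a) isothermal: W = P₁V₁ ln(V₂/V₁) → W_a/(P₁V₁) = -1.17.
Path (b) isobaric: W = P₁(V₂ − V₁) → W_b/(P₁V₁) = -0.6896.
W_a / W_b = -1.17 / -0.6896 = 1.696.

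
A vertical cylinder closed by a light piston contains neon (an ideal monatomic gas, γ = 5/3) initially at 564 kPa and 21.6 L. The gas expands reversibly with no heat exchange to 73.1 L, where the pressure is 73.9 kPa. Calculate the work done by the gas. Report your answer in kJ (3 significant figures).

W ≈ 10.2 kJ

Adiabatic: W = (P₁V₁ − P₂V₂)/(γ − 1) with γ = 5/3.
P₁V₁ = 12182 J, P₂V₂ = 5402 J.
W = (12182 − 5402) / 0.6667 = 10170 J.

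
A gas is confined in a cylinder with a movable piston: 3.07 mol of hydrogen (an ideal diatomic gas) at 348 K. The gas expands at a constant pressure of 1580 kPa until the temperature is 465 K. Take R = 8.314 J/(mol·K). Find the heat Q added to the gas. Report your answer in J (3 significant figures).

Isobaric: W = nRΔT = (3.07)(8.314)(117) = 2986 J.
ΔU = nCᵥΔT with Cᵥ = 5R/2: ΔU = (3.07)(20.79)(117) = 7466 J.
Q = ΔU + W = 7466 + 2986 = 10452 J.

Q ≈ 10500 J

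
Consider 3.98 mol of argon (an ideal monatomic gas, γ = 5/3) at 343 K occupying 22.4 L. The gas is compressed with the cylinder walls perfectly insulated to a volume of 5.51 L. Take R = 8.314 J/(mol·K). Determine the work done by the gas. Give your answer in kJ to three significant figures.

Adiabatic: TV^(γ−1) = const with γ = 5/3.
T₂ = T₁ (V₁/V₂)^(γ−1) = 343 × (22.4/5.51)^0.667 = 343 × 2.547 = 873.7 K.
W_by = nCᵥ(T₁ − T₂) = (3.98)(12.47)(343 − 873.7) = -26341 J.

W ≈ -26.3 kJ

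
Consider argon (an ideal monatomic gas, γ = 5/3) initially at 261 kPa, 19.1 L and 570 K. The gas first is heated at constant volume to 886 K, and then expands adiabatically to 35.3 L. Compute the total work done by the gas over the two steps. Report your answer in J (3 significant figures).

W_total ≈ 3910 J

Step 1 (isochoric): W = 0 (constant volume).
After step 1: P = 405.7 kPa (V unchanged).
Step 2 (adiabatic): W = (P₁V₁ − P₂V₂)/(γ−1) = (7749 − 5145)/0.667 = 3905 J.
W_total = 0 + 3905 = 3905 J.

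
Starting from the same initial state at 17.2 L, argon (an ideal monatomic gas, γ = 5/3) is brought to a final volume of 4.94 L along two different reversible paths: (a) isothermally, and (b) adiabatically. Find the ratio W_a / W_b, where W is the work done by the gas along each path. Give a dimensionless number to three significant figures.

W_a / W_b ≈ 0.641

Path (a) isothermal: W = P₁V₁ ln(V₂/V₁) → W_a/(P₁V₁) = -1.248.
Path (b) adiabatic: W = P₁V₁(1 − (V₁/V₂)^(γ−1))/(γ−1) → W_b/(P₁V₁) = -1.946.
W_a / W_b = -1.248 / -1.946 = 0.6411.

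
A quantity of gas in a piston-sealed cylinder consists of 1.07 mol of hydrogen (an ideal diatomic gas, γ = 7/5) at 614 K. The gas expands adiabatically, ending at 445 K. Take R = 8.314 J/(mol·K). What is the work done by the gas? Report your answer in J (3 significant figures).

Adiabatic ⇒ Q = 0, so W_by = −ΔU = nCᵥ(T₁ − T₂).
Cᵥ = 5R/2 = 20.79 J/(mol·K).
W = (1.07)(20.79)(614 − 445) = 3759 J.

W ≈ 3760 J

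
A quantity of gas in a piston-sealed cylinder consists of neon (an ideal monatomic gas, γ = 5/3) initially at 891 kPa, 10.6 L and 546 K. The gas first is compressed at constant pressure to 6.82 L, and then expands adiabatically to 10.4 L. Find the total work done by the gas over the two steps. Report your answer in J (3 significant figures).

Step 1 (isobaric): W = PΔV = (891 kPa)(6.82 − 10.6 L) = -3368 J.
After step 1: P = 891 kPa, V = 6.82 L, T = 351.3 K.
Step 2 (adiabatic): W = (P₁V₁ − P₂V₂)/(γ−1) = (6077 − 4587)/0.667 = 2235 J.
W_total = -3368 + 2235 = -1133 J.

W_total ≈ -1130 J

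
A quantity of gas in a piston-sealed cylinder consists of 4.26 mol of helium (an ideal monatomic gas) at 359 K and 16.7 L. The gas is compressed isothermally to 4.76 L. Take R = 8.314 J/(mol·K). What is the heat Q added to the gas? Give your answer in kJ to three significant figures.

Isothermal ⇒ ΔU = 0, so Q = W = nRT ln(V₂/V₁).
Q = (4.26)(8.314)(359) ln(4.76/16.7) = 12715 × -1.255 = -15959 J.

Q ≈ -16.0 kJ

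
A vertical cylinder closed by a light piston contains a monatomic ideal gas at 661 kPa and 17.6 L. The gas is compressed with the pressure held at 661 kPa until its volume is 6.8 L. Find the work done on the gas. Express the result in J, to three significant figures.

W ≈ 7140 J

Isobaric: W = P ΔV.
W = (661 kPa)(6.8 − 17.6 L) = (661)(-10.8) = -7139 J.
Work on gas = −W_by = 7139 J.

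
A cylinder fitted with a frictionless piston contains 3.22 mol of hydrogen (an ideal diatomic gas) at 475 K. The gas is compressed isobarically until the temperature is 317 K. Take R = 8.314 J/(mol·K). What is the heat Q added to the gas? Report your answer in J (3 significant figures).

Isobaric: W = nRΔT = (3.22)(8.314)(-158) = -4230 J.
ΔU = nCᵥΔT with Cᵥ = 5R/2: ΔU = (3.22)(20.79)(-158) = -10575 J.
Q = ΔU + W = -10575 − 4230 = -14804 J.

Q ≈ -14800 J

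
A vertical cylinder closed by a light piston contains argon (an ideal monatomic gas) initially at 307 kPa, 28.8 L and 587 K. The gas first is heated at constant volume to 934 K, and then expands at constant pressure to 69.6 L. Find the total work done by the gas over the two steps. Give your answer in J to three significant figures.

Step 1 (isochoric): W = 0 (constant volume).
After step 1: P = 488.5 kPa (V unchanged).
Step 2 (isobaric): W = PΔV = (488.5 kPa)(69.6 − 28.8 L) = 19930 J.
W_total = 0 + 19930 = 19930 J.

W_total ≈ 19900 J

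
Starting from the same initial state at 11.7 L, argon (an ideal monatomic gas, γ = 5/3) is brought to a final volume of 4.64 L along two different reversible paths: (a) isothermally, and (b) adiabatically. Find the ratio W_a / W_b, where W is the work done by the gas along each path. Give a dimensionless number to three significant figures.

Path (a) isothermal: W = P₁V₁ ln(V₂/V₁) → W_a/(P₁V₁) = -0.9249.
Path (b) adiabatic: W = P₁V₁(1 − (V₁/V₂)^(γ−1))/(γ−1) → W_b/(P₁V₁) = -1.279.
W_a / W_b = -0.9249 / -1.279 = 0.7232.

W_a / W_b ≈ 0.723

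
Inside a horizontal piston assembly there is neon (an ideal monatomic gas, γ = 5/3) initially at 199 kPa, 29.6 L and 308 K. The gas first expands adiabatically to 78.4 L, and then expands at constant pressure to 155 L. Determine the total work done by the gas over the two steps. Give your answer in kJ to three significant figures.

Step 1 (adiabatic): W = (P₁V₁ − P₂V₂)/(γ−1) = (5890 − 3077)/0.667 = 4220 J.
After step 1: P = 39.25 kPa, V = 78.4 L, T = 160.9 K.
Step 2 (isobaric): W = PΔV = (39.25 kPa)(155 − 78.4 L) = 3006 J.
W_total = 4220 + 3006 = 7226 J.

W_total ≈ 7.23 kJ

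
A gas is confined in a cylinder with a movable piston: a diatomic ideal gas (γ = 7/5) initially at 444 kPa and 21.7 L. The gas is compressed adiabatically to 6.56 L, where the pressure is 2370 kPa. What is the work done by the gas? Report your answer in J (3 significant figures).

W ≈ -14800 J

Adiabatic: W = (P₁V₁ − P₂V₂)/(γ − 1) with γ = 7/5.
P₁V₁ = 9635 J, P₂V₂ = 15547 J.
W = (9635 − 15547) / 0.4 = -14781 J.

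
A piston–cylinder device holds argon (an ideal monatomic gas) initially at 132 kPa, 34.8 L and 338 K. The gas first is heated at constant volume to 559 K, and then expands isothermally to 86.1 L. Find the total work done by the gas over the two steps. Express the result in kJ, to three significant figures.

Step 1 (isochoric): W = 0 (constant volume).
After step 1: P = 218.3 kPa (V unchanged).
Step 2 (isothermal): W = P₁V₁ ln(V₂/V₁) = (7597) ln(86.1/34.8) = 6882 J.
W_total = 0 + 6882 = 6882 J.

W_total ≈ 6.88 kJ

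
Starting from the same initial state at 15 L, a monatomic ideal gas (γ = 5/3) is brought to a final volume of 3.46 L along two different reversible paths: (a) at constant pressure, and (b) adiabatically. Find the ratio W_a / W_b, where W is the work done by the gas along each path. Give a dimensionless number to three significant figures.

Path (a) isobaric: W = P₁(V₂ − V₁) → W_a/(P₁V₁) = -0.7693.
Path (b) adiabatic: W = P₁V₁(1 − (V₁/V₂)^(γ−1))/(γ−1) → W_b/(P₁V₁) = -2.488.
W_a / W_b = -0.7693 / -2.488 = 0.3092.

W_a / W_b ≈ 0.309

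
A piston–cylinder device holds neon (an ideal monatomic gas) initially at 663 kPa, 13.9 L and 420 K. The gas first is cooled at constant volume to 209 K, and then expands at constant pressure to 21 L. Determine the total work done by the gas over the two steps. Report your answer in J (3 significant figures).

W_total ≈ 2340 J

Step 1 (isochoric): W = 0 (constant volume).
After step 1: P = 329.9 kPa (V unchanged).
Step 2 (isobaric): W = PΔV = (329.9 kPa)(21 − 13.9 L) = 2342 J.
W_total = 0 + 2342 = 2342 J.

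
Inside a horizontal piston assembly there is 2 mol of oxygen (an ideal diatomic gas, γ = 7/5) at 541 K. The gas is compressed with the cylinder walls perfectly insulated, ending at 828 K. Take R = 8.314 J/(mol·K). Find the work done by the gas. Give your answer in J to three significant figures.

Adiabatic ⇒ Q = 0, so W_by = −ΔU = nCᵥ(T₁ − T₂).
Cᵥ = 5R/2 = 20.79 J/(mol·K).
W = (2)(20.79)(541 − 828) = -11931 J.

W ≈ -11900 J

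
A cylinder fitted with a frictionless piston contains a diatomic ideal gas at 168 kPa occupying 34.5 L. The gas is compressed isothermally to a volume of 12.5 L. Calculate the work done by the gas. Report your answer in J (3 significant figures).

Isothermal: W = nRT ln(V₂/V₁) = P₁V₁ ln(V₂/V₁).
P₁V₁ = (168 kPa)(34.5 L) = 5796 J.
W = 5796 × ln(12.5/34.5) = 5796 × -1.015
W_by_gas = -5884 J.

W ≈ -5880 J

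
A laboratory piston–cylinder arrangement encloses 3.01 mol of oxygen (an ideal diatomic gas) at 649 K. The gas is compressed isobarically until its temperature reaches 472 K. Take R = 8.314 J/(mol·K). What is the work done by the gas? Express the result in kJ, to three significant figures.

Isobaric: W = P ΔV = nR ΔT.
W = (3.01)(8.314)(472 − 649) = -4429 J.

W ≈ -4.43 kJ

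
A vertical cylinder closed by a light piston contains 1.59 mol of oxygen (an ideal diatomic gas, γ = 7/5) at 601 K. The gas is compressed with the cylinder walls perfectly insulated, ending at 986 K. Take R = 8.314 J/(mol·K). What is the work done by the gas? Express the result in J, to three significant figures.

W ≈ -12700 J

Adiabatic ⇒ Q = 0, so W_by = −ΔU = nCᵥ(T₁ − T₂).
Cᵥ = 5R/2 = 20.79 J/(mol·K).
W = (1.59)(20.79)(601 − 986) = -12724 J.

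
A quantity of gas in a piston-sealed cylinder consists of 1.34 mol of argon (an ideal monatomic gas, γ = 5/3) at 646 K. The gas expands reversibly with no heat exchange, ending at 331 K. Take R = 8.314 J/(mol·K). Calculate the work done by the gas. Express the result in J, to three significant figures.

W ≈ 5260 J

Adiabatic ⇒ Q = 0, so W_by = −ΔU = nCᵥ(T₁ − T₂).
Cᵥ = 3R/2 = 12.47 J/(mol·K).
W = (1.34)(12.47)(646 − 331) = 5264 J.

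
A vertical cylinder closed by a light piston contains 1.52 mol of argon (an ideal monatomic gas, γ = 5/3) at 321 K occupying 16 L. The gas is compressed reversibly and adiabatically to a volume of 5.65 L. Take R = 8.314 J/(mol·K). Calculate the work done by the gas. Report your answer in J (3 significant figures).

W ≈ -6090 J

Adiabatic: TV^(γ−1) = const with γ = 5/3.
T₂ = T₁ (V₁/V₂)^(γ−1) = 321 × (16/5.65)^0.667 = 321 × 2.002 = 642.5 K.
W_by = nCᵥ(T₁ − T₂) = (1.52)(12.47)(321 − 642.5) = -6095 J.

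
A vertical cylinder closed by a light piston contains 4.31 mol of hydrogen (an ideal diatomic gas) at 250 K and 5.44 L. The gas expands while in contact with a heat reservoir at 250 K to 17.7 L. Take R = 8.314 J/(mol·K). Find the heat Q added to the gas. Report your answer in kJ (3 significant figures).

Isothermal ⇒ ΔU = 0, so Q = W = nRT ln(V₂/V₁).
Q = (4.31)(8.314)(250) ln(17.7/5.44) = 8958 × 1.18 = 10569 J.

Q ≈ 10.6 kJ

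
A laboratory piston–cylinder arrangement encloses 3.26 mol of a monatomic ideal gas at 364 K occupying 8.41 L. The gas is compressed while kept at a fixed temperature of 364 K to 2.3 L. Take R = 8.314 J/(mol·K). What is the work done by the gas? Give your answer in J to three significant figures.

W ≈ -12800 J

Isothermal: W = nRT ln(V₂/V₁).
W = (3.26)(8.314)(364) × ln(2.3/8.41)
  = 9866 × -1.297
W_by_gas = -12791 J.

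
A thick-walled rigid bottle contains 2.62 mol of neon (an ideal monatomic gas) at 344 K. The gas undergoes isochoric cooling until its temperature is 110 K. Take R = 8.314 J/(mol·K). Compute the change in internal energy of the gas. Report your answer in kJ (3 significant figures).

ΔU ≈ -7.65 kJ

Constant volume ⇒ W = 0, so Q = ΔU = nCᵥΔT with Cᵥ = 3R/2 = 12.47 J/(mol·K).
ΔU = (2.62)(12.47)(110 − 344) = -7646 J.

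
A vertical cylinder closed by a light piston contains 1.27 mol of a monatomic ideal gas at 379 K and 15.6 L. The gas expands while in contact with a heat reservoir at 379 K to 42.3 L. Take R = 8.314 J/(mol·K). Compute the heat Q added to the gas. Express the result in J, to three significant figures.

Isothermal ⇒ ΔU = 0, so Q = W = nRT ln(V₂/V₁).
Q = (1.27)(8.314)(379) ln(42.3/15.6) = 4002 × 0.9975 = 3992 J.

Q ≈ 3990 J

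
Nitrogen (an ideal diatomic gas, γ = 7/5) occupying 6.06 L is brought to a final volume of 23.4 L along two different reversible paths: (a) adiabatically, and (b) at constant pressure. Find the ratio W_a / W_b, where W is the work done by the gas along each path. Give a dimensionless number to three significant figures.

W_a / W_b ≈ 0.365

Path (a) adiabatic: W = P₁V₁(1 − (V₁/V₂)^(γ−1))/(γ−1) → W_a/(P₁V₁) = 1.044.
Path (b) isobaric: W = P₁(V₂ − V₁) → W_b/(P₁V₁) = 2.861.
W_a / W_b = 1.044 / 2.861 = 0.3648.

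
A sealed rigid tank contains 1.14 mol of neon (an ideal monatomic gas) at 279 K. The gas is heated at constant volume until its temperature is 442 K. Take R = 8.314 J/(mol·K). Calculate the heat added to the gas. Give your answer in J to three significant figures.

Q ≈ 2320 J

Constant volume ⇒ W = 0, so Q = ΔU = nCᵥΔT with Cᵥ = 3R/2 = 12.47 J/(mol·K).
ΔU = (1.14)(12.47)(442 − 279) = 2317 J.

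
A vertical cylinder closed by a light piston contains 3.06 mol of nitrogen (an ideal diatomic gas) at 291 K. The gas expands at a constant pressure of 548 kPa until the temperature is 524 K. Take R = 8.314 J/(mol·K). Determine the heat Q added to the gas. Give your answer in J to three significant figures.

Q ≈ 20700 J

Isobaric: W = nRΔT = (3.06)(8.314)(233) = 5928 J.
ΔU = nCᵥΔT with Cᵥ = 5R/2: ΔU = (3.06)(20.79)(233) = 14819 J.
Q = ΔU + W = 14819 + 5928 = 20747 J.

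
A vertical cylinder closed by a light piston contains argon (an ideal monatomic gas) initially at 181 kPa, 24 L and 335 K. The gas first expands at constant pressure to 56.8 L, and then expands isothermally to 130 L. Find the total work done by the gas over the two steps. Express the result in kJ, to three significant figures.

Step 1 (isobaric): W = PΔV = (181 kPa)(56.8 − 24 L) = 5937 J.
After step 1: P = 181 kPa, V = 56.8 L, T = 792.8 K.
Step 2 (isothermal): W = P₁V₁ ln(V₂/V₁) = (10281) ln(130/56.8) = 8512 J.
W_total = 5937 + 8512 = 14449 J.

W_total ≈ 14.4 kJ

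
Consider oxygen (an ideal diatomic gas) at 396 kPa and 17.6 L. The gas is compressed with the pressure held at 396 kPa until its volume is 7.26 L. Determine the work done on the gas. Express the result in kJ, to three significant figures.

Isobaric: W = P ΔV.
W = (396 kPa)(7.26 − 17.6 L) = (396)(-10.34) = -4095 J.
Work on gas = −W_by = 4095 J.

W ≈ 4.09 kJ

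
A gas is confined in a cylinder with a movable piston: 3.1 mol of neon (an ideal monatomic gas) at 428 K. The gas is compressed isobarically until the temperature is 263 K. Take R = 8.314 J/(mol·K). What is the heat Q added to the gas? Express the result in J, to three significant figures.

Isobaric: W = nRΔT = (3.1)(8.314)(-165) = -4253 J.
ΔU = nCᵥΔT with Cᵥ = 3R/2: ΔU = (3.1)(12.47)(-165) = -6379 J.
Q = ΔU + W = -6379 − 4253 = -10632 J.

Q ≈ -10600 J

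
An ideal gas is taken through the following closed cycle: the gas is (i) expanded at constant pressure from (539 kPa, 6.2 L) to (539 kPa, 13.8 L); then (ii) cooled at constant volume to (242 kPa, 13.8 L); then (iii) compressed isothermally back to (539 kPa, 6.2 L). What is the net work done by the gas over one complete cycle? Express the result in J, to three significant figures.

Leg (i): W = PΔV = (539)(13.8 − 6.2) = 4096 J.
Leg (ii): W = 0.
Leg (iii): W = PᵢVᵢ ln(V_f/Vᵢ) = (3340) ln(6.2/13.8) = -2672 J.
W_net = 4096 − 2672 = 1424 J.

W_net ≈ 1420 J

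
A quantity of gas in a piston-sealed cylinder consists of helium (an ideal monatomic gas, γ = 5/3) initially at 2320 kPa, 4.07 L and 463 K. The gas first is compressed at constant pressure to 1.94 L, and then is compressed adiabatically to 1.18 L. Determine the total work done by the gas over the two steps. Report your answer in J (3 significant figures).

Step 1 (isobaric): W = PΔV = (2320 kPa)(1.94 − 4.07 L) = -4942 J.
After step 1: P = 2320 kPa, V = 1.94 L, T = 220.7 K.
Step 2 (adiabatic): W = (P₁V₁ − P₂V₂)/(γ−1) = (4501 − 6270)/0.667 = -2653 J.
W_total = -4942 − 2653 = -7595 J.

W_total ≈ -7590 J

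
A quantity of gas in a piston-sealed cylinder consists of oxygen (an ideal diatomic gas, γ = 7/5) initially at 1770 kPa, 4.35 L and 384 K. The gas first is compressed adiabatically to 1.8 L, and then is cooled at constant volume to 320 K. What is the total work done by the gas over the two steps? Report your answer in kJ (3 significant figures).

W_total ≈ -8.15 kJ

Step 1 (adiabatic): W = (P₁V₁ − P₂V₂)/(γ−1) = (7699 − 10958)/0.4 = -8147 J.
Step 2 (isochoric): W = 0 (constant volume).
W_total = -8147 + 0 = -8147 J.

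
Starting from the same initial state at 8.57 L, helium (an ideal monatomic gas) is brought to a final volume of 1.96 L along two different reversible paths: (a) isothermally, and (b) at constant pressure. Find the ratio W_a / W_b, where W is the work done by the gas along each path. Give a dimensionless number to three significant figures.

W_a / W_b ≈ 1.91

Path (a) isothermal: W = P₁V₁ ln(V₂/V₁) → W_a/(P₁V₁) = -1.475.
Path (b) isobaric: W = P₁(V₂ − V₁) → W_b/(P₁V₁) = -0.7713.
W_a / W_b = -1.475 / -0.7713 = 1.913.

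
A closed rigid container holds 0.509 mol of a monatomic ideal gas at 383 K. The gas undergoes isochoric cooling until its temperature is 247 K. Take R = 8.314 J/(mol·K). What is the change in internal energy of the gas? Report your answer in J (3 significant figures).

ΔU ≈ -863 J

Constant volume ⇒ W = 0, so Q = ΔU = nCᵥΔT with Cᵥ = 3R/2 = 12.47 J/(mol·K).
ΔU = (0.509)(12.47)(247 − 383) = -863.3 J.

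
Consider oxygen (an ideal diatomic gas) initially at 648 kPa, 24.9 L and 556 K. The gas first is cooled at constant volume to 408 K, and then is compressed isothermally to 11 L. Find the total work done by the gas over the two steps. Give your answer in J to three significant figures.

Step 1 (isochoric): W = 0 (constant volume).
After step 1: P = 475.5 kPa (V unchanged).
Step 2 (isothermal): W = P₁V₁ ln(V₂/V₁) = (11840) ln(11/24.9) = -9673 J.
W_total = 0 − 9673 = -9673 J.

W_total ≈ -9670 J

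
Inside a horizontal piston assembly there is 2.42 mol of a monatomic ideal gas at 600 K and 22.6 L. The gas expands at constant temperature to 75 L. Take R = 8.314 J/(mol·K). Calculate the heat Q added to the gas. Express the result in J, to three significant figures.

Isothermal ⇒ ΔU = 0, so Q = W = nRT ln(V₂/V₁).
Q = (2.42)(8.314)(600) ln(75/22.6) = 12072 × 1.2 = 14481 J.

Q ≈ 14500 J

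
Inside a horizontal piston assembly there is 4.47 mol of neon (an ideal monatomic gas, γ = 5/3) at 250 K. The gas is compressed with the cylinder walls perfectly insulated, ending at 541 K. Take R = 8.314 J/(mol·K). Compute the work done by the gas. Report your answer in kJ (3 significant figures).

Adiabatic ⇒ Q = 0, so W_by = −ΔU = nCᵥ(T₁ − T₂).
Cᵥ = 3R/2 = 12.47 J/(mol·K).
W = (4.47)(12.47)(250 − 541) = -16222 J.

W ≈ -16.2 kJ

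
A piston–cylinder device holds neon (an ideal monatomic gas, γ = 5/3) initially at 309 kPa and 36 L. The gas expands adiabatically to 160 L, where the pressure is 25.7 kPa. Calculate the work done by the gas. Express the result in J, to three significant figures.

W ≈ 10500 J

Adiabatic: W = (P₁V₁ − P₂V₂)/(γ − 1) with γ = 5/3.
P₁V₁ = 11124 J, P₂V₂ = 4112 J.
W = (11124 − 4112) / 0.6667 = 10518 J.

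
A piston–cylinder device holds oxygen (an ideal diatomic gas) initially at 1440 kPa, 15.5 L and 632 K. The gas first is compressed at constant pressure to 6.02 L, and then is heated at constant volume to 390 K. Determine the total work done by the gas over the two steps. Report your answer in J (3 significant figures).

Step 1 (isobaric): W = PΔV = (1440 kPa)(6.02 − 15.5 L) = -13651 J.
Step 2 (isochoric): W = 0 (constant volume).
W_total = -13651 + 0 = -13651 J.

W_total ≈ -13700 J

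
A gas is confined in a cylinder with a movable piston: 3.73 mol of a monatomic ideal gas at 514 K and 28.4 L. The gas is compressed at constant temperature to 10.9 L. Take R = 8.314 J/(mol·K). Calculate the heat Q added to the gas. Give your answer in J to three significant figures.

Isothermal ⇒ ΔU = 0, so Q = W = nRT ln(V₂/V₁).
Q = (3.73)(8.314)(514) ln(10.9/28.4) = 15940 × -0.9576 = -15264 J.

Q ≈ -15300 J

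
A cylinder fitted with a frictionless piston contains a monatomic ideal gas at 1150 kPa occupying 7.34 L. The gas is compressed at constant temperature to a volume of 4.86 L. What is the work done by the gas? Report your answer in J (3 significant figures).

W ≈ -3480 J

Isothermal: W = nRT ln(V₂/V₁) = P₁V₁ ln(V₂/V₁).
P₁V₁ = (1150 kPa)(7.34 L) = 8441 J.
W = 8441 × ln(4.86/7.34) = 8441 × -0.4123
W_by_gas = -3480 J.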